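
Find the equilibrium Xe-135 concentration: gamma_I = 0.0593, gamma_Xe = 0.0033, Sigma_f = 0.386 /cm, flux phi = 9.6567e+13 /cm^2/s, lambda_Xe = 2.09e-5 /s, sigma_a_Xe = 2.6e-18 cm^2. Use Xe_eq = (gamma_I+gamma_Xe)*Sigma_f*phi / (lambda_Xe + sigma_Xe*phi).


Xe_eq = (gamma_I + gamma_Xe) * Sigma_f * phi / (lambda_Xe + sigma_Xe * phi)
Numerator = (0.0593 + 0.0033) * 0.386 * 9.6567e+13 = 2.333406e+12
Denominator = 2.09e-5 + 2.6e-18 * 9.6567e+13 = 2.719742e-04
Xe_eq = 2.333406e+12 / 2.719742e-04 = 8.5795e+15 /cm^3

8.5795e+15


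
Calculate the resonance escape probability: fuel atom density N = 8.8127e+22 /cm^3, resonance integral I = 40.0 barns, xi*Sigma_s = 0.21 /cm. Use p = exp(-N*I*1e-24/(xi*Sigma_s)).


p = exp(-N * I * 1e-24 / (xi*Sigma_s))
p = exp(-8.8127e+22 * 40.0 * 1e-24 / 0.21)
p = 5.1273e-08

5.1273e-08


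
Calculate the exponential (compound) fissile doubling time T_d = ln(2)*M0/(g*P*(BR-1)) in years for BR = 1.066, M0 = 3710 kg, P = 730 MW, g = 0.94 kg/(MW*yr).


Breeding gain G = BR - 1 = 1.066 - 1 = 0.066
Fissile production rate = g * P * G = 0.94 * 730 * 0.066 = 45.2892 kg/yr
T_d = ln(2) * M0 / (g * P * G)
T_d = ln(2) * 3710 / 45.2892 = 56.781 yr

56.781


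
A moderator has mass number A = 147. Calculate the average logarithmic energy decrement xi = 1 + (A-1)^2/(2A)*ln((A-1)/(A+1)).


xi = 1 + (A-1)^2/(2A) * ln((A-1)/(A+1))
xi = 1 + (147-1)^2/(2*147) * ln((147-1)/(147 +1))
xi = 0.013544

0.013544


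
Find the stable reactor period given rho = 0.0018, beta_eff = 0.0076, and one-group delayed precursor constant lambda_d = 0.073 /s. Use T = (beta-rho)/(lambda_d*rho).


T = (beta - rho) / (lambda_d * rho)
T = (0.0076 - 0.0018) / (0.073 * 0.0018)
T = 44.140 s

44.140


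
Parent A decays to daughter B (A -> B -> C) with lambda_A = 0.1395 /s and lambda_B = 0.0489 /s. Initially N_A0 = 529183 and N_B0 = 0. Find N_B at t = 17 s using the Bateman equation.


N_B(t) = lambda_A * N_A0 / (lambda_B - lambda_A) * [exp(-lambda_A*t) - exp(-lambda_B*t)]
exp(-0.1395*17) = 0.09334061; exp(-0.0489*17) = 0.4354828
N_B = 0.1395 * 529183 / (0.0489 - 0.1395) * (0.09334061 - 0.4354828)
N_B = 278778

278778


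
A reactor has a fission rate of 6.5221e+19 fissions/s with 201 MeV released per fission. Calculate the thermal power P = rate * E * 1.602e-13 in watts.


P = fission_rate * E_MeV * 1.602e-13
P = 6.5221e+19 * 201 * 1.602e-13
P = 2.1001e+09 W

2.1001e+09


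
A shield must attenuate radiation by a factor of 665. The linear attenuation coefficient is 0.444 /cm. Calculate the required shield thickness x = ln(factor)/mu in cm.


x = ln(factor) / mu
x = ln(665) / 0.444
x = 14.639 cm

14.639


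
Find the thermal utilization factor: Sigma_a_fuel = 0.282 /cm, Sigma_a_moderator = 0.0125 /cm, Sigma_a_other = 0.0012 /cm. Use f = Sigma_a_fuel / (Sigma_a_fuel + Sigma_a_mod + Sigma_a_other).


f = Sigma_a_fuel / (Sigma_a_fuel + Sigma_a_mod + Sigma_a_other)
f = 0.282 / (0.282 + 0.0125 + 0.0012)
f = 0.95367

0.95367


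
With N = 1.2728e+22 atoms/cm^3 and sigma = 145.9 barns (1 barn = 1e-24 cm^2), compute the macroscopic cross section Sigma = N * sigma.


Sigma = N * sigma_barns * 1e-24
Sigma = 1.2728e+22 * 145.9 * 1e-24
Sigma = 1.8570 /cm

1.8570


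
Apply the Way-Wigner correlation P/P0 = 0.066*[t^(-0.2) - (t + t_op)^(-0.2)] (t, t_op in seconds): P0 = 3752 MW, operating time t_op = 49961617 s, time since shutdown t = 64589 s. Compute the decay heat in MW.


P/P0 = 0.066 * [t^(-0.2) - (t + t_op)^(-0.2)]
P/P0 = 0.066 * [64589^(-0.2) - (64589 + 49961617)^(-0.2)]
P/P0 = 0.066 * [0.1091361 - 0.02885097] = 0.005298819
P = 3752 * 0.005298819 = 19.881 MW

19.881


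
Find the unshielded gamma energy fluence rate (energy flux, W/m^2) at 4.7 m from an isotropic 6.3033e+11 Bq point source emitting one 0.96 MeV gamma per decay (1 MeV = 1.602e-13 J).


psi = A * E * 1.602e-13 / (4*pi*r^2)
psi = 6.3033e+11 * 0.96 * 1.602e-13 / (4*pi*4.7^2)
psi = 3.4922e-04 W/m^2

3.4922e-04


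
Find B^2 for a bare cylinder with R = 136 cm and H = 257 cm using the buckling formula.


B^2 = (2.405/R)^2 + (pi/H)^2
B^2 = (2.405/136)^2 + (pi/257)^2
B^2 = 4.6215e-04 /cm^2

4.6215e-04


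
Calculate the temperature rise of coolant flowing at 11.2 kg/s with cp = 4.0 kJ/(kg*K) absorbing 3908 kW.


dT = Q / (m_dot * cp)
dT = 3908 / (11.2 * 4.0)
dT = 87.232 C

87.232


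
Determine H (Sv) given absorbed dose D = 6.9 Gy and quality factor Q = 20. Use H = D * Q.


H = D * Q
H = 6.9 * 20
H = 138.00 Sv

138.00


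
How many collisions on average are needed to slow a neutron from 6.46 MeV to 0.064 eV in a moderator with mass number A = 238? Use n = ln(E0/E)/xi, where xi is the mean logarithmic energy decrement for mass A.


xi = 1 + (A-1)^2/(2A)*ln((A-1)/(A+1)) = 0.008379872 (for A = 238)
n = ln(E0/E) / xi
n = ln(6.46e6 / 0.064) / 0.008379872
n = ln(1.009375e+08) / 0.008379872 = 2199.3

2199.3


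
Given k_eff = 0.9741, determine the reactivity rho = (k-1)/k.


rho = (k_eff - 1) / k_eff
rho = (0.9741 - 1) / 0.9741
rho = -0.026589

-0.026589


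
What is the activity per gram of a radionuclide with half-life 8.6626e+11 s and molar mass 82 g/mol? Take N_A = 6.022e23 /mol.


lambda = ln(2) / t_half = ln(2) / 8.6626e+11 = 8.001607e-13 /s
SA = lambda * N_A / M
SA = 8.001607e-13 * 6.022e23 / 82
SA = 5.8763e+09 Bq/g

5.8763e+09


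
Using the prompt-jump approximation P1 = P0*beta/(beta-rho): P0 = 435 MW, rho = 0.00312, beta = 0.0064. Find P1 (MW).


P1/P0 = beta / (beta - rho)
P1/P0 = 0.0064 / (0.0064 - 0.00312) = 1.951220
P1 = 435 * 1.951220 = 848.78 MW

848.78


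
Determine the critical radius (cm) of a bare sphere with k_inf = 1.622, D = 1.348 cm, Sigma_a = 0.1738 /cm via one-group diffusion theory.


L^2 = D / Sigma_a = 1.348 / 0.1738 = 7.756041 cm^2
B_m^2 = (k_inf - 1) / L^2 = (1.622 - 1) / 7.756041 = 0.08019555 /cm^2
For a bare sphere: B_g = pi/R, so R_c = pi / sqrt(B_m^2)
R_c = pi / sqrt(0.08019555) = 11.094 cm

11.094


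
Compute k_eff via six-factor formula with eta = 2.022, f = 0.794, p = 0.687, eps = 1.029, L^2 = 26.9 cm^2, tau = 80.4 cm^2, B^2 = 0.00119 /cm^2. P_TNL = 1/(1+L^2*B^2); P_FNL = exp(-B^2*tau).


k_inf = eta*f*p*eps = 2.022*0.794*0.687*1.029 = 1.134942
P_TNL = 1/(1 + L^2*B^2) = 1/(1 + 26.9*0.00119) = 0.9689819
P_FNL = exp(-B^2*tau) = exp(-0.00119*80.4) = 0.9087584
k_eff = k_inf * P_TNL * P_FNL = 1.134942 * 0.9689819 * 0.9087584
k_eff = 0.99940

0.99940


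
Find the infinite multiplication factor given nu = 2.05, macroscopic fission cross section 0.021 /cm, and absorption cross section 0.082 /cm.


k_inf = nu * Sigma_f / Sigma_a
k_inf = 2.05 * 0.021 / 0.082
k_inf = 0.52500

0.52500


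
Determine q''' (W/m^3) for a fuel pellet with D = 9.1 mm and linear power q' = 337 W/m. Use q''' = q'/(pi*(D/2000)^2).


r = D / 2 / 1000 = 9.1 / 2 / 1000 = 0.00455 m
q''' = q' / (pi * r^2)
q''' = 337 / (pi * 0.00455^2)
q''' = 5.1815e+06 W/m^3

5.1815e+06


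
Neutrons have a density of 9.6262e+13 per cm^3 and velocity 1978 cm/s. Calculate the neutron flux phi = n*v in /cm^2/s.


phi = n * v
phi = 9.6262e+13 * 1978
phi = 1.9041e+17 /cm^2/s

1.9041e+17


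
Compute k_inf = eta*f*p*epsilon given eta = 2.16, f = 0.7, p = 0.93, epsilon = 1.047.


k_inf = eta * f * p * epsilon
k_inf = 2.16 * 0.7 * 0.93 * 1.047
k_inf = 1.4722

1.4722


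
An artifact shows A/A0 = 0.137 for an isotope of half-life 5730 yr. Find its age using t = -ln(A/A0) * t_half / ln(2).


lambda = ln(2) / t_half = ln(2) / 5730 = 1.209681e-04 /yr
t = -ln(A/A0) / lambda
t = -ln(0.137) / 1.209681e-04
t = 16432 yr

16432


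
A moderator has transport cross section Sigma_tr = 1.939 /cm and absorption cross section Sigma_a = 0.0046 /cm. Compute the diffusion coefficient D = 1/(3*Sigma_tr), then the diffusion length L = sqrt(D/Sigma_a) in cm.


D = 1 / (3 * Sigma_tr) = 1 / (3 * 1.939) = 0.1719099 cm
L = sqrt(D / Sigma_a)
L = sqrt(0.1719099 / 0.0046)
L = 6.1132 cm

6.1132


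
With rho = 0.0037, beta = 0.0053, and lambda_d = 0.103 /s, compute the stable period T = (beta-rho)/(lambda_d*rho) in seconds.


T = (beta - rho) / (lambda_d * rho)
T = (0.0053 - 0.0037) / (0.103 * 0.0037)
T = 4.1984 s

4.1984


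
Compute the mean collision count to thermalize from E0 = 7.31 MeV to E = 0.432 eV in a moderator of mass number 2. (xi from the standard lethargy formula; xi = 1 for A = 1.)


xi = 1 + (A-1)^2/(2A)*ln((A-1)/(A+1)) = 0.7253469 (for A = 2)
n = ln(E0/E) / xi
n = ln(7.31e6 / 0.432) / 0.7253469
n = ln(1.692130e+07) / 0.7253469 = 22.946

22.946


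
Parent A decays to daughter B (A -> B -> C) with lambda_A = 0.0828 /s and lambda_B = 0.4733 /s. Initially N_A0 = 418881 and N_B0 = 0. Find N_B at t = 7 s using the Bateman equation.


N_B(t) = lambda_A * N_A0 / (lambda_B - lambda_A) * [exp(-lambda_A*t) - exp(-lambda_B*t)]
exp(-0.0828*7) = 0.5601224; exp(-0.4733*7) = 0.03640315
N_B = 0.0828 * 418881 / (0.4733 - 0.0828) * (0.5601224 - 0.03640315)
N_B = 46516

46516


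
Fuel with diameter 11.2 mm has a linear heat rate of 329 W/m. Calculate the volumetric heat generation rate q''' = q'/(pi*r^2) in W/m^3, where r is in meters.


r = D / 2 / 1000 = 11.2 / 2 / 1000 = 0.0056 m
q''' = q' / (pi * r^2)
q''' = 329 / (pi * 0.0056^2)
q''' = 3.3394e+06 W/m^3

3.3394e+06


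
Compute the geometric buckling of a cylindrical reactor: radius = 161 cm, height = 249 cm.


B^2 = (2.405/R)^2 + (pi/H)^2
B^2 = (2.405/161)^2 + (pi/249)^2
B^2 = 3.8233e-04 /cm^2

3.8233e-04


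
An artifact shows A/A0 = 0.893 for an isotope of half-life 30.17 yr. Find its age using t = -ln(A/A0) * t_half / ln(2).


lambda = ln(2) / t_half = ln(2) / 30.17 = 0.02297472 /yr
t = -ln(A/A0) / lambda
t = -ln(0.893) / 0.02297472
t = 4.9258 yr

4.9258


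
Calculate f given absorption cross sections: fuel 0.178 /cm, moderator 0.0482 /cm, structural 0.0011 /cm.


f = Sigma_a_fuel / (Sigma_a_fuel + Sigma_a_mod + Sigma_a_other)
f = 0.178 / (0.178 + 0.0482 + 0.0011)
f = 0.78311

0.78311


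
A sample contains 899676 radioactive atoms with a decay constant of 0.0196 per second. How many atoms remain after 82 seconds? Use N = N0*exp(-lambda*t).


N = N0 * exp(-lambda * t)
N = 899676 * exp(-0.0196 * 82)
N = 180338

180338


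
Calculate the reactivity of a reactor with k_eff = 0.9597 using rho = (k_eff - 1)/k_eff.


rho = (k_eff - 1) / k_eff
rho = (0.9597 - 1) / 0.9597
rho = -0.041992

-0.041992


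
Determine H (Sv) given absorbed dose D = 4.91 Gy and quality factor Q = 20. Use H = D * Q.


H = D * Q
H = 4.91 * 20
H = 98.200 Sv

98.200


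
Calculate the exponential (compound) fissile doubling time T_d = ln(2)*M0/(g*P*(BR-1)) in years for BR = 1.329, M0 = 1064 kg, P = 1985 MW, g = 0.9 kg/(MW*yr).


Breeding gain G = BR - 1 = 1.329 - 1 = 0.329
Fissile production rate = g * P * G = 0.9 * 1985 * 0.329 = 587.7585 kg/yr
T_d = ln(2) * M0 / (g * P * G)
T_d = ln(2) * 1064 / 587.7585 = 1.2548 yr

1.2548


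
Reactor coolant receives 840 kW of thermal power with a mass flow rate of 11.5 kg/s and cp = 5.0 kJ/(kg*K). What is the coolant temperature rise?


dT = Q / (m_dot * cp)
dT = 840 / (11.5 * 5.0)
dT = 14.609 C

14.609


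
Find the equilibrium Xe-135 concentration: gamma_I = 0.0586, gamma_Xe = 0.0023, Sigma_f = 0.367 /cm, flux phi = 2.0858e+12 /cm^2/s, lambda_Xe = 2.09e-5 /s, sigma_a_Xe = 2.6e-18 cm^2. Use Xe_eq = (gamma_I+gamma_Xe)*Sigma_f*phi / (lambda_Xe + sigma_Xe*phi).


Xe_eq = (gamma_I + gamma_Xe) * Sigma_f * phi / (lambda_Xe + sigma_Xe * phi)
Numerator = (0.0586 + 0.0023) * 0.367 * 2.0858e+12 = 4.661826e+10
Denominator = 2.09e-5 + 2.6e-18 * 2.0858e+12 = 2.632308e-05
Xe_eq = 4.661826e+10 / 2.632308e-05 = 1.7710e+15 /cm^3

1.7710e+15


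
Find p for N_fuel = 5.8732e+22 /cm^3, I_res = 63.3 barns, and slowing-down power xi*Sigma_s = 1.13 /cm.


p = exp(-N * I * 1e-24 / (xi*Sigma_s))
p = exp(-5.8732e+22 * 63.3 * 1e-24 / 1.13)
p = 0.037253

0.037253


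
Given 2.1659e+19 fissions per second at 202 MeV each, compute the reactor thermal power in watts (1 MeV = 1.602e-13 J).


P = fission_rate * E_MeV * 1.602e-13
P = 2.1659e+19 * 202 * 1.602e-13
P = 7.0089e+08 W

7.0089e+08


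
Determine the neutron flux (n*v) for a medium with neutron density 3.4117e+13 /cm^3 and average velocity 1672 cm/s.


phi = n * v
phi = 3.4117e+13 * 1672
phi = 5.7044e+16 /cm^2/s

5.7044e+16


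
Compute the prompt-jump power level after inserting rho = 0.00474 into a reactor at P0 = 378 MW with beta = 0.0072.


P1/P0 = beta / (beta - rho)
P1/P0 = 0.0072 / (0.0072 - 0.00474) = 2.926829
P1 = 378 * 2.926829 = 1106.3 MW

1106.3


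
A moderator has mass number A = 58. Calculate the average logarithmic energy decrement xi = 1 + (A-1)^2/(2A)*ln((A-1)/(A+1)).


xi = 1 + (A-1)^2/(2A) * ln((A-1)/(A+1))
xi = 1 + (58-1)^2/(2*58) * ln((58-1)/(58 +1))
xi = 0.034090

0.034090


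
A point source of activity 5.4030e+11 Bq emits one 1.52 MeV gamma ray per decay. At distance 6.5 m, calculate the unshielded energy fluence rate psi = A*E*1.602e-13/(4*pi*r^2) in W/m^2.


psi = A * E * 1.602e-13 / (4*pi*r^2)
psi = 5.4030e+11 * 1.52 * 1.602e-13 / (4*pi*6.5^2)
psi = 2.4780e-04 W/m^2

2.4780e-04


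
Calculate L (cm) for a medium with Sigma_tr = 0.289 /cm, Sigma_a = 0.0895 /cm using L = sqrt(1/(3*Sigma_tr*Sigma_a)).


D = 1 / (3 * Sigma_tr) = 1 / (3 * 0.289) = 1.153403 cm
L = sqrt(D / Sigma_a)
L = sqrt(1.153403 / 0.0895)
L = 3.5899 cm

3.5899


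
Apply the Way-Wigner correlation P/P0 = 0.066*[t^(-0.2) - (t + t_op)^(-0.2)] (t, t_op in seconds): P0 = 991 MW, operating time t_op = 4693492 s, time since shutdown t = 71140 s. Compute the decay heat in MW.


P/P0 = 0.066 * [t^(-0.2) - (t + t_op)^(-0.2)]
P/P0 = 0.066 * [71140^(-0.2) - (71140 + 4693492)^(-0.2)]
P/P0 = 0.066 * [0.1070477 - 0.04617364] = 0.004017688
P = 991 * 0.004017688 = 3.9815 MW

3.9815


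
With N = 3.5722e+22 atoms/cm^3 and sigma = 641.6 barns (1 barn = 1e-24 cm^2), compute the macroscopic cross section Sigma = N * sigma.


Sigma = N * sigma_barns * 1e-24
Sigma = 3.5722e+22 * 641.6 * 1e-24
Sigma = 22.919 /cm

22.919


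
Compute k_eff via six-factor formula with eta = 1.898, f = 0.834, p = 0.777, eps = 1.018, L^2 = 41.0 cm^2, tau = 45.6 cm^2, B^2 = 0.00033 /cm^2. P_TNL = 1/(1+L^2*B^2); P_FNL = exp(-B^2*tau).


k_inf = eta*f*p*eps = 1.898*0.834*0.777*1.018 = 1.252077
P_TNL = 1/(1 + L^2*B^2) = 1/(1 + 41.0*0.00033) = 0.9866506
P_FNL = exp(-B^2*tau) = exp(-0.00033*45.6) = 0.9850647
k_eff = k_inf * P_TNL * P_FNL = 1.252077 * 0.9866506 * 0.9850647
k_eff = 1.2169

1.2169


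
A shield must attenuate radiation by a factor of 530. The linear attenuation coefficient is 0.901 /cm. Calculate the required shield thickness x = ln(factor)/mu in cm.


x = ln(factor) / mu
x = ln(530) / 0.901
x = 6.9621 cm

6.9621


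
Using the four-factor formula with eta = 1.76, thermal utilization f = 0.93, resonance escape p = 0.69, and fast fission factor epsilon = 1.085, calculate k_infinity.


k_inf = eta * f * p * epsilon
k_inf = 1.76 * 0.93 * 0.69 * 1.085
k_inf = 1.2254

1.2254


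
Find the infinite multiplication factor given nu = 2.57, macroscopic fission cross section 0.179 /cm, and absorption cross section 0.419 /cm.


k_inf = nu * Sigma_f / Sigma_a
k_inf = 2.57 * 0.179 / 0.419
k_inf = 1.0979

1.0979


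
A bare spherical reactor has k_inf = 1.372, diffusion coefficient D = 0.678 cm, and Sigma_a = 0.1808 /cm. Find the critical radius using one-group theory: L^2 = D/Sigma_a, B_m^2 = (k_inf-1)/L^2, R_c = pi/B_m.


L^2 = D / Sigma_a = 0.678 / 0.1808 = 3.750000 cm^2
B_m^2 = (k_inf - 1) / L^2 = (1.372 - 1) / 3.750000 = 0.09920000 /cm^2
For a bare sphere: B_g = pi/R, so R_c = pi / sqrt(B_m^2)
R_c = pi / sqrt(0.09920000) = 9.9746 cm

9.9746


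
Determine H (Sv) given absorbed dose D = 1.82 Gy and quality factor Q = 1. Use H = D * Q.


H = D * Q
H = 1.82 * 1
H = 1.8200 Sv

1.8200


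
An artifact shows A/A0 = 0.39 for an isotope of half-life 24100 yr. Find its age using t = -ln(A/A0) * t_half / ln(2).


lambda = ln(2) / t_half = ln(2) / 24100 = 2.876129e-05 /yr
t = -ln(A/A0) / lambda
t = -ln(0.39) / 2.876129e-05
t = 32739 yr

32739


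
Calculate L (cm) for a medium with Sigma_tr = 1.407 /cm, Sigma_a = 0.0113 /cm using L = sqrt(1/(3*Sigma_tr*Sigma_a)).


D = 1 / (3 * Sigma_tr) = 1 / (3 * 1.407) = 0.2369107 cm
L = sqrt(D / Sigma_a)
L = sqrt(0.2369107 / 0.0113)
L = 4.5788 cm

4.5788


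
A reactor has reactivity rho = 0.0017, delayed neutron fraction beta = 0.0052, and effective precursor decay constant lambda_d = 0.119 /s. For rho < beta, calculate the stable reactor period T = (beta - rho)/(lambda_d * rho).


T = (beta - rho) / (lambda_d * rho)
T = (0.0052 - 0.0017) / (0.119 * 0.0017)
T = 17.301 s

17.301


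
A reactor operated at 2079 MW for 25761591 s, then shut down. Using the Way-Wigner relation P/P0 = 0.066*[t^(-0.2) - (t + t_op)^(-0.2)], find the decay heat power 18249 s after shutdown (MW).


P/P0 = 0.066 * [t^(-0.2) - (t + t_op)^(-0.2)]
P/P0 = 0.066 * [18249^(-0.2) - (18249 + 25761591)^(-0.2)]
P/P0 = 0.066 * [0.1405245 - 0.03294154] = 0.007100475
P = 2079 * 0.007100475 = 14.762 MW

14.762


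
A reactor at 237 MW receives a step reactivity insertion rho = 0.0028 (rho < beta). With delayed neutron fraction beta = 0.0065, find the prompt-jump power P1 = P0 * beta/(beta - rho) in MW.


P1/P0 = beta / (beta - rho)
P1/P0 = 0.0065 / (0.0065 - 0.0028) = 1.756757
P1 = 237 * 1.756757 = 416.35 MW

416.35


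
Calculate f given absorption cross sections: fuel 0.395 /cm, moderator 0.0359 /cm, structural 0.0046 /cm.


f = Sigma_a_fuel / (Sigma_a_fuel + Sigma_a_mod + Sigma_a_other)
f = 0.395 / (0.395 + 0.0359 + 0.0046)
f = 0.90700

0.90700


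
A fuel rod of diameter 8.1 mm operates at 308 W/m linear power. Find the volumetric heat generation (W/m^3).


r = D / 2 / 1000 = 8.1 / 2 / 1000 = 0.00405 m
q''' = q' / (pi * r^2)
q''' = 308 / (pi * 0.00405^2)
q''' = 5.9771e+06 W/m^3

5.9771e+06


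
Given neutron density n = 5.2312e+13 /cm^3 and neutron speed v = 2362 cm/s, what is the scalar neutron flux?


phi = n * v
phi = 5.2312e+13 * 2362
phi = 1.2356e+17 /cm^2/s

1.2356e+17


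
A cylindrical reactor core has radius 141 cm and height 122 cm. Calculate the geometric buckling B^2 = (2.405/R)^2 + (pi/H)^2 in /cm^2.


B^2 = (2.405/R)^2 + (pi/H)^2
B^2 = (2.405/141)^2 + (pi/122)^2
B^2 = 9.5403e-04 /cm^2

9.5403e-04


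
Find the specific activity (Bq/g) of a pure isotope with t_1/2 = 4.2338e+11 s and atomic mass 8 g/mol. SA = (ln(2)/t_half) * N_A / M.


lambda = ln(2) / t_half = ln(2) / 4.2338e+11 = 1.637175e-12 /s
SA = lambda * N_A / M
SA = 1.637175e-12 * 6.022e23 / 8
SA = 1.2324e+11 Bq/g

1.2324e+11


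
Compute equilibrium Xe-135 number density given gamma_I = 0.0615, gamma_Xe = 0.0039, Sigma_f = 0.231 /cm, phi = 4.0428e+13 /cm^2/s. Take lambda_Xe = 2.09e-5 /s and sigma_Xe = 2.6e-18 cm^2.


Xe_eq = (gamma_I + gamma_Xe) * Sigma_f * phi / (lambda_Xe + sigma_Xe * phi)
Numerator = (0.0615 + 0.0039) * 0.231 * 4.0428e+13 = 6.107620e+11
Denominator = 2.09e-5 + 2.6e-18 * 4.0428e+13 = 1.260128e-04
Xe_eq = 6.107620e+11 / 1.260128e-04 = 4.8468e+15 /cm^3

4.8468e+15


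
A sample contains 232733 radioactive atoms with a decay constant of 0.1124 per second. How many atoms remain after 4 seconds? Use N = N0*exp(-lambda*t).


N = N0 * exp(-lambda * t)
N = 232733 * exp(-0.1124 * 4)
N = 148456

148456


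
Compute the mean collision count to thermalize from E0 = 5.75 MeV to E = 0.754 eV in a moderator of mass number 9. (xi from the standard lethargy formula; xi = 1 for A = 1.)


xi = 1 + (A-1)^2/(2A)*ln((A-1)/(A+1)) = 0.2066007 (for A = 9)
n = ln(E0/E) / xi
n = ln(5.75e6 / 0.754) / 0.2066007
n = ln(7.625995e+06) / 0.2066007 = 76.704

76.704


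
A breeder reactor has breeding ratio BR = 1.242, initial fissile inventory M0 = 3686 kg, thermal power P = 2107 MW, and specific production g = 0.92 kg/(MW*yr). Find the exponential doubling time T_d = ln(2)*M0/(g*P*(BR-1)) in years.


Breeding gain G = BR - 1 = 1.242 - 1 = 0.242
Fissile production rate = g * P * G = 0.92 * 2107 * 0.242 = 469.10248 kg/yr
T_d = ln(2) * M0 / (g * P * G)
T_d = ln(2) * 3686 / 469.10248 = 5.4464 yr

5.4464


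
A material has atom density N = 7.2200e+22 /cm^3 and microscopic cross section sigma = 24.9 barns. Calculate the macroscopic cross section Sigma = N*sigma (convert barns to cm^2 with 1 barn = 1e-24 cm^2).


Sigma = N * sigma_barns * 1e-24
Sigma = 7.2200e+22 * 24.9 * 1e-24
Sigma = 1.7978 /cm

1.7978


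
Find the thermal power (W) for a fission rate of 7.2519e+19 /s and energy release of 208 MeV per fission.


P = fission_rate * E_MeV * 1.602e-13
P = 7.2519e+19 * 208 * 1.602e-13
P = 2.4164e+09 W

2.4164e+09


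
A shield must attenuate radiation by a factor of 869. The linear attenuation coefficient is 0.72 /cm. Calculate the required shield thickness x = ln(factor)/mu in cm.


x = ln(factor) / mu
x = ln(869) / 0.72
x = 9.3991 cm

9.3991


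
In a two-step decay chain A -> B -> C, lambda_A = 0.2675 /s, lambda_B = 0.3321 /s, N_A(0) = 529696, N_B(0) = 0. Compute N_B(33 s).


N_B(t) = lambda_A * N_A0 / (lambda_B - lambda_A) * [exp(-lambda_A*t) - exp(-lambda_B*t)]
exp(-0.2675*33) = 1.466444e-04; exp(-0.3321*33) = 1.739548e-05
N_B = 0.2675 * 529696 / (0.3321 - 0.2675) * (1.466444e-04 - 1.739548e-05)
N_B = 283.49

283.49


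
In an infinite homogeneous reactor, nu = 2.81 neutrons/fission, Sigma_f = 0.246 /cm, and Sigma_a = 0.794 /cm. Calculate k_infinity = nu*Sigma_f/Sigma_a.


k_inf = nu * Sigma_f / Sigma_a
k_inf = 2.81 * 0.246 / 0.794
k_inf = 0.87060

0.87060


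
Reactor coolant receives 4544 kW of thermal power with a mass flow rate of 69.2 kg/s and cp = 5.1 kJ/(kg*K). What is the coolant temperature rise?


dT = Q / (m_dot * cp)
dT = 4544 / (69.2 * 5.1)
dT = 12.875 C

12.875


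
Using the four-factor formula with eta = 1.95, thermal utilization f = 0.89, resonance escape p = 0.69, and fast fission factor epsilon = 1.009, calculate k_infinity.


k_inf = eta * f * p * epsilon
k_inf = 1.95 * 0.89 * 0.69 * 1.009
k_inf = 1.2083

1.2083


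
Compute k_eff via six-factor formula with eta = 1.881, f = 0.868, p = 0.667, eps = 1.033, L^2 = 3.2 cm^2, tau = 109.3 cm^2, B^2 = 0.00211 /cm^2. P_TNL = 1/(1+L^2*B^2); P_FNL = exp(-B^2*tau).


k_inf = eta*f*p*eps = 1.881*0.868*0.667*1.033 = 1.124954
P_TNL = 1/(1 + L^2*B^2) = 1/(1 + 3.2*0.00211) = 0.9932933
P_FNL = exp(-B^2*tau) = exp(-0.00211*109.3) = 0.7940388
k_eff = k_inf * P_TNL * P_FNL = 1.124954 * 0.9932933 * 0.7940388
k_eff = 0.88727

0.88727


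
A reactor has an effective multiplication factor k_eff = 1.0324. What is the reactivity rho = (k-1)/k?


rho = (k_eff - 1) / k_eff
rho = (1.0324 - 1) / 1.0324
rho = 0.031383

0.031383


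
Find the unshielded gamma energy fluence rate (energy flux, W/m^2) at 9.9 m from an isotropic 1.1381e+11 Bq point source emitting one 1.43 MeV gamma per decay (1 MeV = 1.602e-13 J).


psi = A * E * 1.602e-13 / (4*pi*r^2)
psi = 1.1381e+11 * 1.43 * 1.602e-13 / (4*pi*9.9^2)
psi = 2.1169e-05 W/m^2

2.1169e-05


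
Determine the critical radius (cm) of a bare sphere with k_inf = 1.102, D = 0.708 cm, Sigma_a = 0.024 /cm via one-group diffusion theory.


L^2 = D / Sigma_a = 0.708 / 0.024 = 29.50000 cm^2
B_m^2 = (k_inf - 1) / L^2 = (1.102 - 1) / 29.50000 = 0.003457627 /cm^2
For a bare sphere: B_g = pi/R, so R_c = pi / sqrt(B_m^2)
R_c = pi / sqrt(0.003457627) = 53.427 cm

53.427


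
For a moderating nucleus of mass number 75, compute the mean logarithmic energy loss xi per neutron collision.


xi = 1 + (A-1)^2/(2A) * ln((A-1)/(A+1))
xi = 1 + (75-1)^2/(2*75) * ln((75-1)/(75 +1))
xi = 0.026431

0.026431


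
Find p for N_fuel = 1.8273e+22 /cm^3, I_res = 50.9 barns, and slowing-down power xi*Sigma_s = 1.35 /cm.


p = exp(-N * I * 1e-24 / (xi*Sigma_s))
p = exp(-1.8273e+22 * 50.9 * 1e-24 / 1.35)
p = 0.50210

0.50210


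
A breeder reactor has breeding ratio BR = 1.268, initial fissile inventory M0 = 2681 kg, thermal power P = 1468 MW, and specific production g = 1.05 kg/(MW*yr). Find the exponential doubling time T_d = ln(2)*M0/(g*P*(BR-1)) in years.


Breeding gain G = BR - 1 = 1.268 - 1 = 0.268
Fissile production rate = g * P * G = 1.05 * 1468 * 0.268 = 413.0952 kg/yr
T_d = ln(2) * M0 / (g * P * G)
T_d = ln(2) * 2681 / 413.0952 = 4.4985 yr

4.4985


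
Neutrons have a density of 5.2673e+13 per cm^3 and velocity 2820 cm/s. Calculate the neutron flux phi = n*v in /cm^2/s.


phi = n * v
phi = 5.2673e+13 * 2820
phi = 1.4854e+17 /cm^2/s

1.4854e+17


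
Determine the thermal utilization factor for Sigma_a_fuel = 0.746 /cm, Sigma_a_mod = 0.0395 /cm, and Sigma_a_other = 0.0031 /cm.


f = Sigma_a_fuel / (Sigma_a_fuel + Sigma_a_mod + Sigma_a_other)
f = 0.746 / (0.746 + 0.0395 + 0.0031)
f = 0.94598

0.94598


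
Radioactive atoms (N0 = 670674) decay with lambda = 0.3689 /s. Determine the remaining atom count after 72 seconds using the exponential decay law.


N = N0 * exp(-lambda * t)
N = 670674 * exp(-0.3689 * 72)
N = 1.9557e-06

1.9557e-06


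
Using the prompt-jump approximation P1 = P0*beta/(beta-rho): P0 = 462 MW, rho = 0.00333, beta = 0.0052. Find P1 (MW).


P1/P0 = beta / (beta - rho)
P1/P0 = 0.0052 / (0.0052 - 0.00333) = 2.780749
P1 = 462 * 2.780749 = 1284.7 MW

1284.7


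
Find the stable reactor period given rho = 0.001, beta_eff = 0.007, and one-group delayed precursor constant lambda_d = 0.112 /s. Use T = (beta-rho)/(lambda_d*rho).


T = (beta - rho) / (lambda_d * rho)
T = (0.007 - 0.001) / (0.112 * 0.001)
T = 53.571 s

53.571


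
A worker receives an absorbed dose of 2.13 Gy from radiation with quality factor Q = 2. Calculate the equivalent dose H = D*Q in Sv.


H = D * Q
H = 2.13 * 2
H = 4.2600 Sv

4.2600


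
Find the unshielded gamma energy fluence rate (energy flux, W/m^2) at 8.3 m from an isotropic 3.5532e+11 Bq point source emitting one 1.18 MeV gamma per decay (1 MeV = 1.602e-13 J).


psi = A * E * 1.602e-13 / (4*pi*r^2)
psi = 3.5532e+11 * 1.18 * 1.602e-13 / (4*pi*8.3^2)
psi = 7.7589e-05 W/m^2

7.7589e-05


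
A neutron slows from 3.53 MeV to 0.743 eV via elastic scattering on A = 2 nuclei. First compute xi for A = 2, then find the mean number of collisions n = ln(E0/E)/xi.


xi = 1 + (A-1)^2/(2A)*ln((A-1)/(A+1)) = 0.7253469 (for A = 2)
n = ln(E0/E) / xi
n = ln(3.53e6 / 0.743) / 0.7253469
n = ln(4.751009e+06) / 0.7253469 = 21.195

21.195


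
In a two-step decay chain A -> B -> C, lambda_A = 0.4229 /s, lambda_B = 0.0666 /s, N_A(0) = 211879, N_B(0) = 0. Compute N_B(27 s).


N_B(t) = lambda_A * N_A0 / (lambda_B - lambda_A) * [exp(-lambda_A*t) - exp(-lambda_B*t)]
exp(-0.4229*27) = 1.099247e-05; exp(-0.0666*27) = 0.1655967
N_B = 0.4229 * 211879 / (0.0666 - 0.4229) * (1.099247e-05 - 0.1655967)
N_B = 41642

41642


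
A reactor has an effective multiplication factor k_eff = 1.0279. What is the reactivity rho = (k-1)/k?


rho = (k_eff - 1) / k_eff
rho = (1.0279 - 1) / 1.0279
rho = 0.027143

0.027143


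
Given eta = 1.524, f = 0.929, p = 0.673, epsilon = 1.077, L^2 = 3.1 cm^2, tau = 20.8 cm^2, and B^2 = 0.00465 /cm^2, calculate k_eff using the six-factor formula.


k_inf = eta*f*p*eps = 1.524*0.929*0.673*1.077 = 1.026199
P_TNL = 1/(1 + L^2*B^2) = 1/(1 + 3.1*0.00465) = 0.9857898
P_FNL = exp(-B^2*tau) = exp(-0.00465*20.8) = 0.9078102
k_eff = k_inf * P_TNL * P_FNL = 1.026199 * 0.9857898 * 0.9078102
k_eff = 0.91836

0.91836


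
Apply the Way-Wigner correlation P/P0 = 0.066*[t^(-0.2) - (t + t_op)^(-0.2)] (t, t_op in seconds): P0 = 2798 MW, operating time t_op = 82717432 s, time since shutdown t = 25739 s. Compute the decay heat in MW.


P/P0 = 0.066 * [t^(-0.2) - (t + t_op)^(-0.2)]
P/P0 = 0.066 * [25739^(-0.2) - (25739 + 82717432)^(-0.2)]
P/P0 = 0.066 * [0.1311842 - 0.02608877] = 0.006936298
P = 2798 * 0.006936298 = 19.408 MW

19.408


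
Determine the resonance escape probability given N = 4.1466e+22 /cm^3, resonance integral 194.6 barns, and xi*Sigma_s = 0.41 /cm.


p = exp(-N * I * 1e-24 / (xi*Sigma_s))
p = exp(-4.1466e+22 * 194.6 * 1e-24 / 0.41)
p = 2.8351e-09

2.8351e-09


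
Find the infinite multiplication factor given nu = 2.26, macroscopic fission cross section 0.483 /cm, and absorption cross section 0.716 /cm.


k_inf = nu * Sigma_f / Sigma_a
k_inf = 2.26 * 0.483 / 0.716
k_inf = 1.5246

1.5246


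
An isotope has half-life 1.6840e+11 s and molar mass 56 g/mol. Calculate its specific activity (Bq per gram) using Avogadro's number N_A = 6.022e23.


lambda = ln(2) / t_half = ln(2) / 1.6840e+11 = 4.116076e-12 /s
SA = lambda * N_A / M
SA = 4.116076e-12 * 6.022e23 / 56
SA = 4.4263e+10 Bq/g

4.4263e+10


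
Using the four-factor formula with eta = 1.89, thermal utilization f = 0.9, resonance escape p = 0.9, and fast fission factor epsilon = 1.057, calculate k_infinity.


k_inf = eta * f * p * epsilon
k_inf = 1.89 * 0.9 * 0.9 * 1.057
k_inf = 1.6182

1.6182


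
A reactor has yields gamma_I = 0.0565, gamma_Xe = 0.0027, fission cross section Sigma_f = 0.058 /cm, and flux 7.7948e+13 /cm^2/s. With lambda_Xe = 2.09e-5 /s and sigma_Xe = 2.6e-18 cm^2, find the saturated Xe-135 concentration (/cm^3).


Xe_eq = (gamma_I + gamma_Xe) * Sigma_f * phi / (lambda_Xe + sigma_Xe * phi)
Numerator = (0.0565 + 0.0027) * 0.058 * 7.7948e+13 = 2.676423e+11
Denominator = 2.09e-5 + 2.6e-18 * 7.7948e+13 = 2.235648e-04
Xe_eq = 2.676423e+11 / 2.235648e-04 = 1.1972e+15 /cm^3

1.1972e+15


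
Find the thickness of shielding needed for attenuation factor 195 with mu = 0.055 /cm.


x = ln(factor) / mu
x = ln(195) / 0.055
x = 95.873 cm

95.873


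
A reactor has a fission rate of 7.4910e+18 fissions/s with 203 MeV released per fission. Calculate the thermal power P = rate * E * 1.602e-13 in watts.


P = fission_rate * E_MeV * 1.602e-13
P = 7.4910e+18 * 203 * 1.602e-13
P = 2.4361e+08 W

2.4361e+08


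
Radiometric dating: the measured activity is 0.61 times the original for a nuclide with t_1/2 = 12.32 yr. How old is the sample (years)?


lambda = ln(2) / t_half = ln(2) / 12.32 = 0.05626195 /yr
t = -ln(A/A0) / lambda
t = -ln(0.61) / 0.05626195
t = 8.7856 yr

8.7856


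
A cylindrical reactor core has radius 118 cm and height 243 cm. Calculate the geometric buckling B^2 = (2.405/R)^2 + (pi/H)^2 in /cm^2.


B^2 = (2.405/R)^2 + (pi/H)^2
B^2 = (2.405/118)^2 + (pi/243)^2
B^2 = 5.8254e-04 /cm^2

5.8254e-04


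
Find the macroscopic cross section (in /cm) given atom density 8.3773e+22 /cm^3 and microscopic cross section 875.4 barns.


Sigma = N * sigma_barns * 1e-24
Sigma = 8.3773e+22 * 875.4 * 1e-24
Sigma = 73.335 /cm

73.335


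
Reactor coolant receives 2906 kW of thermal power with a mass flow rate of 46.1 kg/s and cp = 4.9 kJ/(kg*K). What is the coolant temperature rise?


dT = Q / (m_dot * cp)
dT = 2906 / (46.1 * 4.9)
dT = 12.865 C

12.865


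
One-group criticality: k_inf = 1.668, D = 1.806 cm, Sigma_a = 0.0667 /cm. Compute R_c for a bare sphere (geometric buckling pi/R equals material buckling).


L^2 = D / Sigma_a = 1.806 / 0.0667 = 27.07646 cm^2
B_m^2 = (k_inf - 1) / L^2 = (1.668 - 1) / 27.07646 = 0.02467088 /cm^2
For a bare sphere: B_g = pi/R, so R_c = pi / sqrt(B_m^2)
R_c = pi / sqrt(0.02467088) = 20.001 cm

20.001


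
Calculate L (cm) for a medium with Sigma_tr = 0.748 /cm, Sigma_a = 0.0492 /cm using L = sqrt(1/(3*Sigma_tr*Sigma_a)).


D = 1 / (3 * Sigma_tr) = 1 / (3 * 0.748) = 0.4456328 cm
L = sqrt(D / Sigma_a)
L = sqrt(0.4456328 / 0.0492)
L = 3.0096 cm

3.0096


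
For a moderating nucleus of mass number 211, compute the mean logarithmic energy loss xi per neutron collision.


xi = 1 + (A-1)^2/(2A) * ln((A-1)/(A+1))
xi = 1 + (211-1)^2/(2*211) * ln((211-1)/(211 +1))
xi = 0.0094488

0.0094488


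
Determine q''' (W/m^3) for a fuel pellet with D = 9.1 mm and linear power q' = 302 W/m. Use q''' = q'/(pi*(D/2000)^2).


r = D / 2 / 1000 = 9.1 / 2 / 1000 = 0.00455 m
q''' = q' / (pi * r^2)
q''' = 302 / (pi * 0.00455^2)
q''' = 4.6434e+06 W/m^3

4.6434e+06


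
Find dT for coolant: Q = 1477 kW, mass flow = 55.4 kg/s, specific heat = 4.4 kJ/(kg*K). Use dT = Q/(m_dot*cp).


dT = Q / (m_dot * cp)
dT = 1477 / (55.4 * 4.4)
dT = 6.0592 C

6.0592


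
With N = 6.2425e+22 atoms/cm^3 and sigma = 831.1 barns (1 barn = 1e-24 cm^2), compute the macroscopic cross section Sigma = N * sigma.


Sigma = N * sigma_barns * 1e-24
Sigma = 6.2425e+22 * 831.1 * 1e-24
Sigma = 51.881 /cm

51.881


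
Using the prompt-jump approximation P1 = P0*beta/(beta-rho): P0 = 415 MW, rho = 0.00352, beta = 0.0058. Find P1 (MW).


P1/P0 = beta / (beta - rho)
P1/P0 = 0.0058 / (0.0058 - 0.00352) = 2.543860
P1 = 415 * 2.543860 = 1055.7 MW

1055.7


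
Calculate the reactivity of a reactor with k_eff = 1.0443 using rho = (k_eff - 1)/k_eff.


rho = (k_eff - 1) / k_eff
rho = (1.0443 - 1) / 1.0443
rho = 0.042421

0.042421


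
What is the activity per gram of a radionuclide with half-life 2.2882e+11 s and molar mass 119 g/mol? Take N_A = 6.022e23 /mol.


lambda = ln(2) / t_half = ln(2) / 2.2882e+11 = 3.029225e-12 /s
SA = lambda * N_A / M
SA = 3.029225e-12 * 6.022e23 / 119
SA = 1.5329e+10 Bq/g

1.5329e+10


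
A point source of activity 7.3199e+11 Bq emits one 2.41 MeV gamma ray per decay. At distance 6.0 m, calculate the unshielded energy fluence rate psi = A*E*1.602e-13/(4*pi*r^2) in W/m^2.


psi = A * E * 1.602e-13 / (4*pi*r^2)
psi = 7.3199e+11 * 2.41 * 1.602e-13 / (4*pi*6.0^2)
psi = 6.2470e-04 W/m^2

6.2470e-04


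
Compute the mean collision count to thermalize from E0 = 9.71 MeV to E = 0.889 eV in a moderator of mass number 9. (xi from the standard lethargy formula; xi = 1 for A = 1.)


xi = 1 + (A-1)^2/(2A)*ln((A-1)/(A+1)) = 0.2066007 (for A = 9)
n = ln(E0/E) / xi
n = ln(9.71e6 / 0.889) / 0.2066007
n = ln(1.092238e+07) / 0.2066007 = 78.443

78.443


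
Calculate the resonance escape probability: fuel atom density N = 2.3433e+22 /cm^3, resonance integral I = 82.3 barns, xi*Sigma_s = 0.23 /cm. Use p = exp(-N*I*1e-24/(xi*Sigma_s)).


p = exp(-N * I * 1e-24 / (xi*Sigma_s))
p = exp(-2.3433e+22 * 82.3 * 1e-24 / 0.23)
p = 2.2828e-04

2.2828e-04


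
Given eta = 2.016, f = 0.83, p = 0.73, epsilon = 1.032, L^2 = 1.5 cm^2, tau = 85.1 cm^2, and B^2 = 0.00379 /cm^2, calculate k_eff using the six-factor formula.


k_inf = eta*f*p*eps = 2.016*0.83*0.73*1.032 = 1.260582
P_TNL = 1/(1 + L^2*B^2) = 1/(1 + 1.5*0.00379) = 0.9943471
P_FNL = exp(-B^2*tau) = exp(-0.00379*85.1) = 0.7243149
k_eff = k_inf * P_TNL * P_FNL = 1.260582 * 0.9943471 * 0.7243149
k_eff = 0.90790

0.90790


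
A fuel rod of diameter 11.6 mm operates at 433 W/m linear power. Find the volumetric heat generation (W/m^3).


r = D / 2 / 1000 = 11.6 / 2 / 1000 = 0.0058 m
q''' = q' / (pi * r^2)
q''' = 433 / (pi * 0.0058^2)
q''' = 4.0972e+06 W/m^3

4.0972e+06


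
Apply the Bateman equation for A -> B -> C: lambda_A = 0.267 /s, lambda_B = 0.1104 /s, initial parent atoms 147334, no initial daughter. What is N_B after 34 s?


N_B(t) = lambda_A * N_A0 / (lambda_B - lambda_A) * [exp(-lambda_A*t) - exp(-lambda_B*t)]
exp(-0.267*34) = 1.141497e-04; exp(-0.1104*34) = 0.02343323
N_B = 0.267 * 147334 / (0.1104 - 0.267) * (1.141497e-04 - 0.02343323)
N_B = 5857.8

5857.8


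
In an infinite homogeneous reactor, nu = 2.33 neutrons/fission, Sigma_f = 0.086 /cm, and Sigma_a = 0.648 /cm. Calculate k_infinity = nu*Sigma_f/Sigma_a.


k_inf = nu * Sigma_f / Sigma_a
k_inf = 2.33 * 0.086 / 0.648
k_inf = 0.30923

0.30923


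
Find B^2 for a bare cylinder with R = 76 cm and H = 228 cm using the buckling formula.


B^2 = (2.405/R)^2 + (pi/H)^2
B^2 = (2.405/76)^2 + (pi/228)^2
B^2 = 0.0011912 /cm^2

0.0011912


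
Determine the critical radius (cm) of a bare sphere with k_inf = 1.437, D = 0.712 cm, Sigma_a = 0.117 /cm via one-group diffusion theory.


L^2 = D / Sigma_a = 0.712 / 0.117 = 6.085470 cm^2
B_m^2 = (k_inf - 1) / L^2 = (1.437 - 1) / 6.085470 = 0.07181039 /cm^2
For a bare sphere: B_g = pi/R, so R_c = pi / sqrt(B_m^2)
R_c = pi / sqrt(0.07181039) = 11.723 cm

11.723


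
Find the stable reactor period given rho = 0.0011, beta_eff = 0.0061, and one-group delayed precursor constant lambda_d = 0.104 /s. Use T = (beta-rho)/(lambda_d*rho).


T = (beta - rho) / (lambda_d * rho)
T = (0.0061 - 0.0011) / (0.104 * 0.0011)
T = 43.706 s

43.706


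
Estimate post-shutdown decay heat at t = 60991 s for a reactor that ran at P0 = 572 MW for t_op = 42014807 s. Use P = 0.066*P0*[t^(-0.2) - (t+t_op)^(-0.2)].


P/P0 = 0.066 * [t^(-0.2) - (t + t_op)^(-0.2)]
P/P0 = 0.066 * [60991^(-0.2) - (60991 + 42014807)^(-0.2)]
P/P0 = 0.066 * [0.1103944 - 0.02986713] = 0.005314800
P = 572 * 0.005314800 = 3.0401 MW

3.0401


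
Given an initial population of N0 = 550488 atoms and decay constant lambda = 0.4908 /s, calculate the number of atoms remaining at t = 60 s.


N = N0 * exp(-lambda * t)
N = 550488 * exp(-0.4908 * 60)
N = 8.9463e-08

8.9463e-08


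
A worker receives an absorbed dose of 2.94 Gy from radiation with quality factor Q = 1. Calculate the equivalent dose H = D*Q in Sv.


H = D * Q
H = 2.94 * 1
H = 2.9400 Sv

2.9400


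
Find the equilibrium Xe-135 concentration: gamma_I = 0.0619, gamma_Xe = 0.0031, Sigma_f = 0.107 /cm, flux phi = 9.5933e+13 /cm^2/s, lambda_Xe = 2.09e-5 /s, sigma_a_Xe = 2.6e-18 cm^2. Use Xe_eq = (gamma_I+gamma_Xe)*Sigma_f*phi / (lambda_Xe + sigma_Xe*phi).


Xe_eq = (gamma_I + gamma_Xe) * Sigma_f * phi / (lambda_Xe + sigma_Xe * phi)
Numerator = (0.0619 + 0.0031) * 0.107 * 9.5933e+13 = 6.672140e+11
Denominator = 2.09e-5 + 2.6e-18 * 9.5933e+13 = 2.703258e-04
Xe_eq = 6.672140e+11 / 2.703258e-04 = 2.4682e+15 /cm^3

2.4682e+15


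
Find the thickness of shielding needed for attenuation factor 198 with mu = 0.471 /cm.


x = ln(factor) / mu
x = ln(198) / 0.471
x = 11.228 cm

11.228


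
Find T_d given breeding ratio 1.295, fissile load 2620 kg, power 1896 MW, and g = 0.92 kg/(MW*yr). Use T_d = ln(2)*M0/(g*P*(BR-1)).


Breeding gain G = BR - 1 = 1.295 - 1 = 0.295
Fissile production rate = g * P * G = 0.92 * 1896 * 0.295 = 514.5744 kg/yr
T_d = ln(2) * M0 / (g * P * G)
T_d = ln(2) * 2620 / 514.5744 = 3.5292 yr

3.5292


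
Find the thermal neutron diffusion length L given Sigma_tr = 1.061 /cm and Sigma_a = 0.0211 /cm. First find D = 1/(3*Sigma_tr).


D = 1 / (3 * Sigma_tr) = 1 / (3 * 1.061) = 0.3141690 cm
L = sqrt(D / Sigma_a)
L = sqrt(0.3141690 / 0.0211)
L = 3.8587 cm

3.8587


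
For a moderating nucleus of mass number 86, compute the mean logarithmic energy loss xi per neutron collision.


xi = 1 + (A-1)^2/(2A) * ln((A-1)/(A+1))
xi = 1 + (86-1)^2/(2*86) * ln((86-1)/(86 +1))
xi = 0.023077

0.023077


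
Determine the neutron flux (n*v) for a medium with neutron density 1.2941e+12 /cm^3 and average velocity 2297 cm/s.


phi = n * v
phi = 1.2941e+12 * 2297
phi = 2.9725e+15 /cm^2/s

2.9725e+15


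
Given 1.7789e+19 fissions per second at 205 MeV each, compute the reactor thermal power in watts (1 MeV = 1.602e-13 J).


P = fission_rate * E_MeV * 1.602e-13
P = 1.7789e+19 * 205 * 1.602e-13
P = 5.8421e+08 W

5.8421e+08


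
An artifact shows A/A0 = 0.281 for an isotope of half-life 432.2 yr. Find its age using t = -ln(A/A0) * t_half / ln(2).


lambda = ln(2) / t_half = ln(2) / 432.2 = 0.001603765 /yr
t = -ln(A/A0) / lambda
t = -ln(0.281) / 0.001603765
t = 791.51 yr

791.51


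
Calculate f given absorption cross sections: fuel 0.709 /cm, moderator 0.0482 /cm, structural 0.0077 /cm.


f = Sigma_a_fuel / (Sigma_a_fuel + Sigma_a_mod + Sigma_a_other)
f = 0.709 / (0.709 + 0.0482 + 0.0077)
f = 0.92692

0.92692


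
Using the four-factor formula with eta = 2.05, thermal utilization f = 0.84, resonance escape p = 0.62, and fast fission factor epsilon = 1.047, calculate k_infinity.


k_inf = eta * f * p * epsilon
k_inf = 2.05 * 0.84 * 0.62 * 1.047
k_inf = 1.1178

1.1178
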